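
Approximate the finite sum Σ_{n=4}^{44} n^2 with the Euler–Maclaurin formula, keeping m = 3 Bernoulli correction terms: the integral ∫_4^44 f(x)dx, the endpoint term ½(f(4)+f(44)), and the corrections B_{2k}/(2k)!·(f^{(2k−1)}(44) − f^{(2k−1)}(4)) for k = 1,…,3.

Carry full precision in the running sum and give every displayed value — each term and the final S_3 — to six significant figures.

Integral: ∫_4^44 x^2 dx = 28373.3.
Endpoint term: (f(4) + f(44))/2 = (16.0000 + 1936.00)/2 = 976.000.
Running total after boundary: 29349.3.
k=1: B_{2}/(2)! × [f^{(1)}(44) − f^{(1)}(4)] = 1/12 × (88.0000 − 8.00000) = 6.66667.
After k=1: 29356.0.
k=2: B_{4}/(4)! × [f^{(3)}(44) − f^{(3)}(4)] = −1/720 × (0.00000 − 0.00000) = 0.00000.
After k=2: 29356.0.
k=3: B_{6}/(6)! × [f^{(5)}(44) − f^{(5)}(4)] = 1/30240 × (0.00000 − 0.00000) = 0.00000.

S_3 ≈ 29356.0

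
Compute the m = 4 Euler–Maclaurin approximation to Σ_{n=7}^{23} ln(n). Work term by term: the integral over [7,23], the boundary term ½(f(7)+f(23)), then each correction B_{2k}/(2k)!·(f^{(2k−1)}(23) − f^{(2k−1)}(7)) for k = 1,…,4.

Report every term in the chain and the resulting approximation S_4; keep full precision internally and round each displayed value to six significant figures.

The integral term ∫_7^23 ln(x) dx = 42.4950.
½[f(7) + f(23)] = ½[1.94591 + 3.13549] = 2.54070.
Integral + boundary = 45.0357.
Order-1 term: 1/12 · (0.0434783 − 0.142857) = -0.00828157.
Partial sum through k=1: 45.0274.
Order-2 term: −1/720 · (0.000164379 − 0.00583090) = 7.87017e-06.
Partial sum through k=2: 45.0274.
Order-3 term: 1/30240 · (3.72883e-06 − 0.00142798) = -4.70981e-08.
Partial sum through k=3: 45.0274.
Order-4 term: −1/1209600 · (2.11465e-07 − 0.000874271) = 7.22602e-10.

S_4 ≈ 45.0274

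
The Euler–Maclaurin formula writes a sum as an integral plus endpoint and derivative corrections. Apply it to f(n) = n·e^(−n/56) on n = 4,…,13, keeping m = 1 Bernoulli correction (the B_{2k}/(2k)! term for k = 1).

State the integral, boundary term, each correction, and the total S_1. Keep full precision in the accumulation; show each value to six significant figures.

∫_4^13 x·e^(−x/56) dx evaluates to 64.8648.
½[f(4) + f(13)] = ½[3.72425 + 10.3068] = 7.01554.
Running total after boundary: 71.8803.
Correction k=1: B_{2}/2! · (f^{(1)}(13) − f^{(1)}(4)) = 1/12 · (0.608782 − 0.864558) = -0.0213147.

S_1 ≈ 71.8590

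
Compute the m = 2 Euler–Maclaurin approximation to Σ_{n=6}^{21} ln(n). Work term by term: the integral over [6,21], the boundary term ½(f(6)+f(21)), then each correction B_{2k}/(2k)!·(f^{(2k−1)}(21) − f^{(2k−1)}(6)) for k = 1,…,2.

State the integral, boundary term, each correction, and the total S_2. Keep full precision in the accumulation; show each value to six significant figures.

The integral term ∫_6^21 ln(x) dx = 38.1844.
½[f(6) + f(21)] = ½[1.79176 + 3.04452] = 2.41814.
So far: 40.6026.
Order-1 term: 1/12 · (0.0476190 − 0.166667) = -0.00992063.
After k=1: 40.5926.
Order-2 term: −1/720 · (0.000215959 − 0.00925926) = 1.25601e-05.

S_2 ≈ 40.5926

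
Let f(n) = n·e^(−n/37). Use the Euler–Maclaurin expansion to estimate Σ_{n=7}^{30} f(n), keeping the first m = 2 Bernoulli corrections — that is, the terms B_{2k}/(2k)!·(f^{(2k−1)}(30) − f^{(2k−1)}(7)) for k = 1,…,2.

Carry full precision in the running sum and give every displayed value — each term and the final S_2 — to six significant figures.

Integral: ∫_7^30 x·e^(−x/37) dx = 245.472.
Boundary: ½(f(7) + f(30)) = ½(5.79341 + 13.3349) = 9.56417.
Integral + boundary = 255.036.
Correction k=1: B_{2}/2! · (f^{(1)}(30) − f^{(1)}(7)) = 1/12 · (0.0840941 − 0.671051) = -0.0489131.
Partial sum through k=1: 254.987.
Correction k=2: B_{4}/4! · (f^{(3)}(30) − f^{(3)}(7)) = −1/720 · (0.000710803 − 0.00169928) = 1.37288e-06.

S_2 ≈ 254.987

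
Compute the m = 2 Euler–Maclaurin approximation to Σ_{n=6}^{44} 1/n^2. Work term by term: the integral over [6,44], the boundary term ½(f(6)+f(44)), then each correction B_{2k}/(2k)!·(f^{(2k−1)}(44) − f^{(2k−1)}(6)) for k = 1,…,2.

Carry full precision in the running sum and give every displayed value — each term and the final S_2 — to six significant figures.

S_2 ≈ 0.158852

Integral: ∫_6^44 1/x^2 dx = 0.143939.
Endpoint term: (f(6) + f(44))/2 = (0.0277778 + 0.000516529)/2 = 0.0141472.
So far: 0.158087.
Order-1 term: 1/12 · (-2.34786e-05 − (-0.00925926)) = 0.000769648.
Running total after k=1: 0.158856.
Order-2 term: −1/720 · (-1.45528e-07 − (-0.00308642)) = -4.28649e-06.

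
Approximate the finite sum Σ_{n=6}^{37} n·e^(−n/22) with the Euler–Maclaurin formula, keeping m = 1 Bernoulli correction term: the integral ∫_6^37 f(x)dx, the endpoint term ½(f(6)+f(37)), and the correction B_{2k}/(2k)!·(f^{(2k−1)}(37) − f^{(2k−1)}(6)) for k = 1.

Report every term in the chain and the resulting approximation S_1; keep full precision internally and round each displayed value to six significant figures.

The integral term ∫_6^37 x·e^(−x/22) dx = 227.487.
½[f(6) + f(37)] = ½[4.56780 + 6.88331] = 5.72556.
Integral + boundary = 233.213.
k=1: B_{2}/(2)! × [f^{(1)}(37) − f^{(1)}(6)] = 1/12 × (-0.126842 − 0.553673) = -0.0567096.

S_1 ≈ 233.156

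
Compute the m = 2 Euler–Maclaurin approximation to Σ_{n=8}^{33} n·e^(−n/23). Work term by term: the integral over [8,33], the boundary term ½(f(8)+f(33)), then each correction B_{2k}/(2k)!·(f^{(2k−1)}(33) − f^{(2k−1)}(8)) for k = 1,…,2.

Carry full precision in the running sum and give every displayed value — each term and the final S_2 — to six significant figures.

S_2 ≈ 203.484

Integral: ∫_8^33 x·e^(−x/23) dx = 196.777.
Endpoint term: (f(8) + f(33))/2 = (5.64977 + 7.85952)/2 = 6.75464.
Integral + boundary = 203.531.
k=1: B_{2}/(2)! × [f^{(1)}(33) − f^{(1)}(8)] = 1/12 × (-0.103551 − 0.460579) = -0.0470109.
Running total after k=1: 203.484.
k=2: B_{4}/(4)! × [f^{(3)}(33) − f^{(3)}(8)] = −1/720 × (0.000704694 − 0.00354069) = 3.93888e-06.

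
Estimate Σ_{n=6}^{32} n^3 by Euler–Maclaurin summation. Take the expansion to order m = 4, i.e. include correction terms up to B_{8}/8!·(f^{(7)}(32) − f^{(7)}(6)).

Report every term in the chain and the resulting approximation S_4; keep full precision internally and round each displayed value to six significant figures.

S_4 ≈ 278559

Integral: ∫_6^32 x^3 dx = 261820.
Endpoint term: (f(6) + f(32))/2 = (216.000 + 32768.0)/2 = 16492.0.
Running total after boundary: 278312.
Correction k=1: B_{2}/2! · (f^{(1)}(32) − f^{(1)}(6)) = 1/12 · (3072.00 − 108.000) = 247.000.
Running total after k=1: 278559.
Correction k=2: B_{4}/4! · (f^{(3)}(32) − f^{(3)}(6)) = −1/720 · (6.00000 − 6.00000) = 0.00000.
Running total after k=2: 278559.
Correction k=3: B_{6}/6! · (f^{(5)}(32) − f^{(5)}(6)) = 1/30240 · (0.00000 − 0.00000) = 0.00000.
Running total after k=3: 278559.
Correction k=4: B_{8}/8! · (f^{(7)}(32) − f^{(7)}(6)) = −1/1209600 · (0.00000 − 0.00000) = 0.00000.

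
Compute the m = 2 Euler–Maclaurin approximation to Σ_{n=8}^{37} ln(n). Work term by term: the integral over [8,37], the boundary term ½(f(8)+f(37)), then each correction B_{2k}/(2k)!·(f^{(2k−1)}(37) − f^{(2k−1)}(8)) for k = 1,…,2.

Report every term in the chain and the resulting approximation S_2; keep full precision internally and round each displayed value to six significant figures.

S_2 ≈ 90.8055

The integral term ∫_8^37 ln(x) dx = 87.9684.
½[f(8) + f(37)] = ½[2.07944 + 3.61092] = 2.84518.
Integral + boundary = 90.8136.
Correction k=1: B_{2}/2! · (f^{(1)}(37) − f^{(1)}(8)) = 1/12 · (0.0270270 − 0.125000) = -0.00816441.
After k=1: 90.8054.
Correction k=2: B_{4}/4! · (f^{(3)}(37) − f^{(3)}(8)) = −1/720 · (3.94843e-05 − 0.00390625) = 5.37051e-06.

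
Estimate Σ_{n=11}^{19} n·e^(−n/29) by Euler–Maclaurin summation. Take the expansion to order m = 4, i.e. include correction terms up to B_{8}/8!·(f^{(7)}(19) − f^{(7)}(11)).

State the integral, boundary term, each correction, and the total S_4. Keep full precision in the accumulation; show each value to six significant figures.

∫_11^19 x·e^(−x/29) dx evaluates to 70.8878.
Endpoint term: (f(11) + f(19))/2 = (7.52767 + 9.86770)/2 = 8.69768.
So far: 79.5855.
k=1: B_{2}/(2)! × [f^{(1)}(19) − f^{(1)}(11)] = 1/12 × (0.179087 − 0.424759) = -0.0204726.
After k=1: 79.5650.
k=2: B_{4}/(4)! × [f^{(3)}(19) − f^{(3)}(11)] = −1/720 × (0.00144803 − 0.00213249) = 9.50642e-07.
After k=2: 79.5650.
k=3: B_{6}/(6)! × [f^{(5)}(19) − f^{(5)}(11)] = 1/30240 × (3.19038e-06 − 4.47077e-06) = -4.23409e-11.
After k=3: 79.5650.
k=4: B_{8}/(8)! × [f^{(7)}(19) − f^{(7)}(11)] = −1/1209600 × (5.53980e-09 − 7.61698e-09) = 1.71725e-15.

S_4 ≈ 79.5650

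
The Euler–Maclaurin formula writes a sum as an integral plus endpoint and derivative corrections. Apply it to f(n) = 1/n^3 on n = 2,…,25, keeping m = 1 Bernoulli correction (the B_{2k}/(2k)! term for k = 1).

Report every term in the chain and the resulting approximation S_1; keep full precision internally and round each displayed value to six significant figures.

S_1 ≈ 0.202356

Integral: ∫_2^25 1/x^3 dx = 0.124200.
½[f(2) + f(25)] = ½[0.125000 + 6.40000e-05] = 0.0625320.
Running total after boundary: 0.186732.
k=1: B_{2}/(2)! × [f^{(1)}(25) − f^{(1)}(2)] = 1/12 × (-7.68000e-06 − (-0.187500)) = 0.0156244.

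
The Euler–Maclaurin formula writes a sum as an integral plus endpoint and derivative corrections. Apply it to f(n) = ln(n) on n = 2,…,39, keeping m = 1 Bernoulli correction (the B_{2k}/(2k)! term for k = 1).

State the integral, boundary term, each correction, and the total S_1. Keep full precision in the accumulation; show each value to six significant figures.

S_1 ≈ 106.631

∫_2^39 ln(x) dx evaluates to 104.493.
½[f(2) + f(39)] = ½[0.693147 + 3.66356] = 2.17835.
Integral + boundary = 106.671.
Order-1 term: 1/12 · (0.0256410 − 0.500000) = -0.0395299.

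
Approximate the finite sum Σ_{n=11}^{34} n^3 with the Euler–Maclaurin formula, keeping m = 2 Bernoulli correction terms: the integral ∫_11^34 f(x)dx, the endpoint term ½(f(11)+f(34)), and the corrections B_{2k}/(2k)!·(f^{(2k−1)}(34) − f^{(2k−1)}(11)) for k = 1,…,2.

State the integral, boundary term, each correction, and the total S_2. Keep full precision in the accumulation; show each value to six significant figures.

S_2 ≈ 351000

The integral term ∫_11^34 x^3 dx = 330424.
Boundary: ½(f(11) + f(34)) = ½(1331.00 + 39304.0) = 20317.5.
So far: 350741.
Order-1 term: 1/12 · (3468.00 − 363.000) = 258.750.
Running total after k=1: 351000.
Order-2 term: −1/720 · (6.00000 − 6.00000) = 0.00000.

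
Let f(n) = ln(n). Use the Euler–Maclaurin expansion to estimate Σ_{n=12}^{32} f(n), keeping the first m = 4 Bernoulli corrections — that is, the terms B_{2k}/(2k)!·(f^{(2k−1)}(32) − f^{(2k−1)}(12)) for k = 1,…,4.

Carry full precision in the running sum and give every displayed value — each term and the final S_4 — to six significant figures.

S_4 ≈ 64.0557

Integral: ∫_12^32 ln(x) dx = 61.0847.
½[f(12) + f(32)] = ½[2.48491 + 3.46574] = 2.97532.
So far: 64.0600.
k=1: B_{2}/(2)! × [f^{(1)}(32) − f^{(1)}(12)] = 1/12 × (0.0312500 − 0.0833333) = -0.00434028.
Running total after k=1: 64.0557.
k=2: B_{4}/(4)! × [f^{(3)}(32) − f^{(3)}(12)] = −1/720 × (6.10352e-05 − 0.00115741) = 1.52274e-06.
Running total after k=2: 64.0557.
k=3: B_{6}/(6)! × [f^{(5)}(32) − f^{(5)}(12)] = 1/30240 × (7.15256e-07 − 9.64506e-05) = -3.16585e-09.
Running total after k=3: 64.0557.
k=4: B_{8}/(8)! × [f^{(7)}(32) − f^{(7)}(12)] = −1/1209600 × (2.09548e-08 − 2.00939e-05) = 1.65947e-11.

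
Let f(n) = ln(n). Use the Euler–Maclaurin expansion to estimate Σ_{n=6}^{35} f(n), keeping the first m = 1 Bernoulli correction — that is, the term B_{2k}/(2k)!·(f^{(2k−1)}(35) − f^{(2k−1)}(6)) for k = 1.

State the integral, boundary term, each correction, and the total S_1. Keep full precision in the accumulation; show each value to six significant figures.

S_1 ≈ 87.3487

Integral: ∫_6^35 ln(x) dx = 84.6866.
Endpoint term: (f(6) + f(35))/2 = (1.79176 + 3.55535)/2 = 2.67355.
Running total after boundary: 87.3602.
Order-1 term: 1/12 · (0.0285714 − 0.166667) = -0.0115079.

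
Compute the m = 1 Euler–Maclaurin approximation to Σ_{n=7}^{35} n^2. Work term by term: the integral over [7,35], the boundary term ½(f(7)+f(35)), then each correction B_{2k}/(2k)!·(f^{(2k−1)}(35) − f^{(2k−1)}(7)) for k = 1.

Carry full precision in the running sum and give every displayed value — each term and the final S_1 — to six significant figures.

Integral: ∫_7^35 x^2 dx = 14177.3.
½[f(7) + f(35)] = ½[49.0000 + 1225.00] = 637.000.
Integral + boundary = 14814.3.
k=1: B_{2}/(2)! × [f^{(1)}(35) − f^{(1)}(7)] = 1/12 × (70.0000 − 14.0000) = 4.66667.

S_1 ≈ 14819.0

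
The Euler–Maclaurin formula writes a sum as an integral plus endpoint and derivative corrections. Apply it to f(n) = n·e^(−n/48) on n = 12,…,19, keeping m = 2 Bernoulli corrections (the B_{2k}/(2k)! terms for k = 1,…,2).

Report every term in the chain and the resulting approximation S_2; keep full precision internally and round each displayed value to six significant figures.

Integral: ∫_12^19 x·e^(−x/48) dx = 78.1960.
½[f(12) + f(19)] = ½[9.34561 + 12.7893] = 11.0674.
Integral + boundary = 89.2634.
Order-1 term: 1/12 · (0.406676 − 0.584101) = -0.0147854.
After k=1: 89.2486.
Order-2 term: −1/720 · (0.000760813 − 0.000929558) = 2.34368e-07.

S_2 ≈ 89.2486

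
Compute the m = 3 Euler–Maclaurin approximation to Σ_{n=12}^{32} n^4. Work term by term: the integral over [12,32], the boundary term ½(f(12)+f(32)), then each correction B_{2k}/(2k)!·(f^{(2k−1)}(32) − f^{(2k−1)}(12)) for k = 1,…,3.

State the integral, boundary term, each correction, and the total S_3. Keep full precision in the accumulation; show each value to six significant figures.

Integral: ∫_12^32 x^4 dx = 6.66112e+06.
Endpoint term: (f(12) + f(32))/2 = (20736.0 + 1.04858e+06)/2 = 534656.
Running total after boundary: 7.19578e+06.
Order-1 term: 1/12 · (131072 − 6912.00) = 10346.7.
Running total after k=1: 7.20612e+06.
Order-2 term: −1/720 · (768.000 − 288.000) = -0.666667.
Running total after k=2: 7.20612e+06.
Order-3 term: 1/30240 · (0.00000 − 0.00000) = 0.00000.

S_3 ≈ 7.20612e+06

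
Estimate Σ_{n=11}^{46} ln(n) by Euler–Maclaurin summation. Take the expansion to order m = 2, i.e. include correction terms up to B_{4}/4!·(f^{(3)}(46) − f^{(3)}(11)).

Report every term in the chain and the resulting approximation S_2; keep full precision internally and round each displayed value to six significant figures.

S_2 ≈ 117.848

The integral term ∫_11^46 ln(x) dx = 114.741.
½[f(11) + f(46)] = ½[2.39790 + 3.82864] = 3.11327.
So far: 117.854.
Order-1 term: 1/12 · (0.0217391 − 0.0909091) = -0.00576416.
After k=1: 117.848.
Order-2 term: −1/720 · (2.05474e-05 − 0.00150263) = 2.05845e-06.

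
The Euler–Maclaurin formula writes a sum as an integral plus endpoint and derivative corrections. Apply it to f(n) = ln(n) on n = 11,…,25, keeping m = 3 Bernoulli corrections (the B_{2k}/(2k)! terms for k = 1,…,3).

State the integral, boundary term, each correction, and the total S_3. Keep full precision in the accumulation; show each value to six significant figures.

S_3 ≈ 42.8992

The integral term ∫_11^25 ln(x) dx = 40.0950.
Boundary: ½(f(11) + f(25)) = ½(2.39790 + 3.21888) = 2.80839.
Integral + boundary = 42.9034.
k=1: B_{2}/(2)! × [f^{(1)}(25) − f^{(1)}(11)] = 1/12 × (0.0400000 − 0.0909091) = -0.00424242.
Partial sum through k=1: 42.8992.
k=2: B_{4}/(4)! × [f^{(3)}(25) − f^{(3)}(11)] = −1/720 × (0.000128000 − 0.00150263) = 1.90921e-06.
Partial sum through k=2: 42.8992.
k=3: B_{6}/(6)! × [f^{(5)}(25) − f^{(5)}(11)] = 1/30240 × (2.45760e-06 − 0.000149021) = -4.84668e-09.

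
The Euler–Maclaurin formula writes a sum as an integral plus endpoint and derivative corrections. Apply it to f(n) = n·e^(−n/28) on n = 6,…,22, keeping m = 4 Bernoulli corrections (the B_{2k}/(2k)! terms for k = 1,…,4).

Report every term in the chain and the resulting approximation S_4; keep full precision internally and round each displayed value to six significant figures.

∫_6^22 x·e^(−x/28) dx evaluates to 130.264.
½[f(6) + f(22)] = ½[4.84271 + 10.0275] = 7.43509.
Integral + boundary = 137.700.
k=1: B_{2}/(2)! × [f^{(1)}(22) − f^{(1)}(6)] = 1/12 × (0.0976701 − 0.634164) = -0.0447078.
Partial sum through k=1: 137.655.
k=2: B_{4}/(4)! × [f^{(3)}(22) − f^{(3)}(6)] = −1/720 × (0.00128732 − 0.00286786) = 2.19519e-06.
Partial sum through k=2: 137.655.
k=3: B_{6}/(6)! × [f^{(5)}(22) − f^{(5)}(6)] = 1/30240 × (3.12508e-06 − 6.28422e-06) = -1.04469e-10.
Partial sum through k=3: 137.655.
k=4: B_{8}/(8)! × [f^{(7)}(22) − f^{(7)}(6)] = −1/1209600 × (5.87776e-09 − 1.13654e-08) = 4.53673e-15.

S_4 ≈ 137.655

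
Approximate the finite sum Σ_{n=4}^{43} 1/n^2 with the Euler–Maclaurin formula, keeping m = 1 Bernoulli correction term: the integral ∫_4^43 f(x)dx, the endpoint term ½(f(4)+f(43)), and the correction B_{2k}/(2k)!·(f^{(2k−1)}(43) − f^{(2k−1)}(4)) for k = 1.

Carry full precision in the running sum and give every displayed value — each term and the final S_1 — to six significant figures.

The integral term ∫_4^43 1/x^2 dx = 0.226744.
½[f(4) + f(43)] = ½[0.0625000 + 0.000540833] = 0.0315204.
Running total after boundary: 0.258265.
Correction k=1: B_{2}/2! · (f^{(1)}(43) − f^{(1)}(4)) = 1/12 · (-2.51550e-05 − (-0.0312500)) = 0.00260207.

S_1 ≈ 0.260867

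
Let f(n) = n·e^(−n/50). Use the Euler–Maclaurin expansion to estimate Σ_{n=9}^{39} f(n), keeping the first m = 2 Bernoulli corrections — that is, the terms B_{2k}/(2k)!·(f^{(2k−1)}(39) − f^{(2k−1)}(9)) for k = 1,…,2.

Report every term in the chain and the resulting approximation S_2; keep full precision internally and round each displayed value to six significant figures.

The integral term ∫_9^39 x·e^(−x/50) dx = 424.140.
Boundary: ½(f(9) + f(39)) = ½(7.51743 + 17.8778) = 12.6976.
Running total after boundary: 436.838.
Correction k=1: B_{2}/2! · (f^{(1)}(39) − f^{(1)}(9)) = 1/12 · (0.100849 − 0.684922) = -0.0486727.
Running total after k=1: 436.789.
Correction k=2: B_{4}/4! · (f^{(3)}(39) − f^{(3)}(9)) = −1/720 · (0.000407065 − 0.000942185) = 7.43223e-07.

S_2 ≈ 436.789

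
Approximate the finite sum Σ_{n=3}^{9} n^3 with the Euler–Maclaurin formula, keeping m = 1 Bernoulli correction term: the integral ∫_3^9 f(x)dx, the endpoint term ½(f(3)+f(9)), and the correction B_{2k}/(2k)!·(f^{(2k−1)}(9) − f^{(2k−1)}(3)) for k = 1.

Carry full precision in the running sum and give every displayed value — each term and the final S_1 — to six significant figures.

Integral: ∫_3^9 x^3 dx = 1620.00.
Endpoint term: (f(3) + f(9))/2 = (27.0000 + 729.000)/2 = 378.000.
Running total after boundary: 1998.00.
Order-1 term: 1/12 · (243.000 − 27.0000) = 18.0000.

S_1 ≈ 2016.00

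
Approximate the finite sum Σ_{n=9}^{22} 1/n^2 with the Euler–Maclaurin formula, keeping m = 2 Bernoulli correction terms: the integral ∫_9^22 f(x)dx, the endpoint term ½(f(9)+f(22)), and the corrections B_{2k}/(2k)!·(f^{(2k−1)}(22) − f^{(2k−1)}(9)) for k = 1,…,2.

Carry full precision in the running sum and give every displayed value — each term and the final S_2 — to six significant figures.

∫_9^22 1/x^2 dx evaluates to 0.0656566.
Boundary: ½(f(9) + f(22)) = ½(0.0123457 + 0.00206612) = 0.00720590.
So far: 0.0728625.
k=1: B_{2}/(2)! × [f^{(1)}(22) − f^{(1)}(9)] = 1/12 × (-0.000187829 − (-0.00274348)) = 0.000212971.
Partial sum through k=1: 0.0730754.
k=2: B_{4}/(4)! × [f^{(3)}(22) − f^{(3)}(9)] = −1/720 × (-4.65691e-06 − (-0.000406442)) = -5.58035e-07.

S_2 ≈ 0.0730749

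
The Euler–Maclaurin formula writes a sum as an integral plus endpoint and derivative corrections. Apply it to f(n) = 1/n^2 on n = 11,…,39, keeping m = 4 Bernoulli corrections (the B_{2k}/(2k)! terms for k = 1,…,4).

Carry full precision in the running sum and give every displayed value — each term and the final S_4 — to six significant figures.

S_4 ≈ 0.0698512

The integral term ∫_11^39 1/x^2 dx = 0.0652681.
½[f(11) + f(39)] = ½[0.00826446 + 0.000657462] = 0.00446096.
Integral + boundary = 0.0697290.
Correction k=1: B_{2}/2! · (f^{(1)}(39) − f^{(1)}(11)) = 1/12 · (-3.37160e-05 − (-0.00150263)) = 0.000122409.
Running total after k=1: 0.0698514.
Correction k=2: B_{4}/4! · (f^{(3)}(39) − f^{(3)}(11)) = −1/720 · (-2.66004e-07 − (-0.000149021)) = -2.06604e-07.
Running total after k=2: 0.0698512.
Correction k=3: B_{6}/6! · (f^{(5)}(39) − f^{(5)}(11)) = 1/30240 · (-5.24663e-09 − (-3.69474e-05)) = 1.22163e-09.
Running total after k=3: 0.0698512.
Correction k=4: B_{8}/8! · (f^{(7)}(39) − f^{(7)}(11)) = −1/1209600 · (-1.93170e-10 − (-1.70996e-05)) = -1.41364e-11.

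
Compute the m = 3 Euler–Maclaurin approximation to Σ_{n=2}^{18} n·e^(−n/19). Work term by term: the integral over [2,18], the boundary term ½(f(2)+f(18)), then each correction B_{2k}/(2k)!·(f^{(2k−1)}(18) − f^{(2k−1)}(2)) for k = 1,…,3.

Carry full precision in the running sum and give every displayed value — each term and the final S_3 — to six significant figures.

The integral term ∫_2^18 x·e^(−x/19) dx = 86.5396.
Endpoint term: (f(2) + f(18))/2 = (1.80018 + 6.97968)/2 = 4.38993.
So far: 90.9295.
Correction k=1: B_{2}/2! · (f^{(1)}(18) − f^{(1)}(2)) = 1/12 · (0.0204084 − 0.805342) = -0.0654111.
Partial sum through k=1: 90.8641.
Correction k=2: B_{4}/4! · (f^{(3)}(18) − f^{(3)}(2)) = −1/720 · (0.00220479 − 0.00721750) = 6.96210e-06.
Partial sum through k=2: 90.8641.
Correction k=3: B_{6}/6! · (f^{(5)}(18) − f^{(5)}(2)) = 1/30240 · (1.20583e-05 − 3.38065e-05) = -7.19186e-10.

S_3 ≈ 90.8641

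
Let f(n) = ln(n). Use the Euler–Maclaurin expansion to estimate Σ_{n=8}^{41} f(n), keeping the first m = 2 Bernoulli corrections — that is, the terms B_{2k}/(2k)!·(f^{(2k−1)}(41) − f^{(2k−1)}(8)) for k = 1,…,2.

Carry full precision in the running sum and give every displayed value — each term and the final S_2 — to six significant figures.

The integral term ∫_8^41 ln(x) dx = 102.621.
Boundary: ½(f(8) + f(41)) = ½(2.07944 + 3.71357) = 2.89651.
So far: 105.517.
Order-1 term: 1/12 · (0.0243902 − 0.125000) = -0.00838415.
After k=1: 105.509.
Order-2 term: −1/720 · (2.90187e-05 − 0.00390625) = 5.38504e-06.

S_2 ≈ 105.509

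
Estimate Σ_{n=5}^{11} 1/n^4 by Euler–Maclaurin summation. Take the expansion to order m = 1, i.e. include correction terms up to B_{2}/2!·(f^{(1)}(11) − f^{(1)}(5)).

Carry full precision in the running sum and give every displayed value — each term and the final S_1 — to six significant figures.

Integral: ∫_5^11 1/x^4 dx = 0.00241623.
Boundary: ½(f(5) + f(11)) = ½(0.00160000 + 6.83013e-05) = 0.000834151.
Running total after boundary: 0.00325038.
Order-1 term: 1/12 · (-2.48369e-05 − (-0.00128000)) = 0.000104597.

S_1 ≈ 0.00335498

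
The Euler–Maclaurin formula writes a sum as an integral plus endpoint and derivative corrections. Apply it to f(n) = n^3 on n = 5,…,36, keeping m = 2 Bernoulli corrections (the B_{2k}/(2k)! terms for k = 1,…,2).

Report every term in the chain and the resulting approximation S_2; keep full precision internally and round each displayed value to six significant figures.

The integral term ∫_5^36 x^3 dx = 419748.
Boundary: ½(f(5) + f(36)) = ½(125.000 + 46656.0) = 23390.5.
So far: 443138.
Correction k=1: B_{2}/2! · (f^{(1)}(36) − f^{(1)}(5)) = 1/12 · (3888.00 − 75.0000) = 317.750.
Partial sum through k=1: 443456.
Correction k=2: B_{4}/4! · (f^{(3)}(36) − f^{(3)}(5)) = −1/720 · (6.00000 − 6.00000) = 0.00000.

S_2 ≈ 443456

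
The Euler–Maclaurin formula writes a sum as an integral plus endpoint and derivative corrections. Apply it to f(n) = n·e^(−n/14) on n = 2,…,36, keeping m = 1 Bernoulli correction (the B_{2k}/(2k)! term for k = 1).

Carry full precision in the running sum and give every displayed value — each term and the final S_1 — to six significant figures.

S_1 ≈ 142.853

Integral: ∫_2^36 x·e^(−x/14) dx = 140.682.
Endpoint term: (f(2) + f(36))/2 = (1.73376 + 2.75135)/2 = 2.24255.
Integral + boundary = 142.925.
Order-1 term: 1/12 · (-0.120098 − 0.743038) = -0.0719281.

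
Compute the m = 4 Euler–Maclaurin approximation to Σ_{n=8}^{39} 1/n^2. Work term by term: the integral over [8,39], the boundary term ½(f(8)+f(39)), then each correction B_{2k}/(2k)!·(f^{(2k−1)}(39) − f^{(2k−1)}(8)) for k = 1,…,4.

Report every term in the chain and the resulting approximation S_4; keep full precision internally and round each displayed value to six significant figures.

S_4 ≈ 0.107822

The integral term ∫_8^39 1/x^2 dx = 0.0993590.
½[f(8) + f(39)] = ½[0.0156250 + 0.000657462] = 0.00814123.
Integral + boundary = 0.107500.
k=1: B_{2}/(2)! × [f^{(1)}(39) − f^{(1)}(8)] = 1/12 × (-3.37160e-05 − (-0.00390625)) = 0.000322711.
Partial sum through k=1: 0.107823.
k=2: B_{4}/(4)! × [f^{(3)}(39) − f^{(3)}(8)] = −1/720 × (-2.66004e-07 − (-0.000732422)) = -1.01688e-06.
Partial sum through k=2: 0.107822.
k=3: B_{6}/(6)! × [f^{(5)}(39) − f^{(5)}(8)] = 1/30240 × (-5.24663e-09 − (-0.000343323)) = 1.13531e-08.
Partial sum through k=3: 0.107822.
k=4: B_{8}/(8)! × [f^{(7)}(39) − f^{(7)}(8)] = −1/1209600 × (-1.93170e-10 − (-0.000300407)) = -2.48353e-10.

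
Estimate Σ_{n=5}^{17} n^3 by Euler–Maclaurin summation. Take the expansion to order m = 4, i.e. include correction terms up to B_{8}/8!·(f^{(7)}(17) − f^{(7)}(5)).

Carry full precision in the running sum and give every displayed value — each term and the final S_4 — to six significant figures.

∫_5^17 x^3 dx evaluates to 20724.0.
Endpoint term: (f(5) + f(17))/2 = (125.000 + 4913.00)/2 = 2519.00.
Running total after boundary: 23243.0.
Correction k=1: B_{2}/2! · (f^{(1)}(17) − f^{(1)}(5)) = 1/12 · (867.000 − 75.0000) = 66.0000.
Partial sum through k=1: 23309.0.
Correction k=2: B_{4}/4! · (f^{(3)}(17) − f^{(3)}(5)) = −1/720 · (6.00000 − 6.00000) = 0.00000.
Partial sum through k=2: 23309.0.
Correction k=3: B_{6}/6! · (f^{(5)}(17) − f^{(5)}(5)) = 1/30240 · (0.00000 − 0.00000) = 0.00000.
Partial sum through k=3: 23309.0.
Correction k=4: B_{8}/8! · (f^{(7)}(17) − f^{(7)}(5)) = −1/1209600 · (0.00000 − 0.00000) = 0.00000.

S_4 ≈ 23309.0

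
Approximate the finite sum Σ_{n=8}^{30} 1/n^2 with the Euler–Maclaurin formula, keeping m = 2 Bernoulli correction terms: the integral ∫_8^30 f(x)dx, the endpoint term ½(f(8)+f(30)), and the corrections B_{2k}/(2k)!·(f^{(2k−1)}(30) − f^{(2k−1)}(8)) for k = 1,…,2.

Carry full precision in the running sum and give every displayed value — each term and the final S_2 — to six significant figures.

The integral term ∫_8^30 1/x^2 dx = 0.0916667.
½[f(8) + f(30)] = ½[0.0156250 + 0.00111111] = 0.00836806.
Integral + boundary = 0.100035.
k=1: B_{2}/(2)! × [f^{(1)}(30) − f^{(1)}(8)] = 1/12 × (-7.40741e-05 − (-0.00390625)) = 0.000319348.
After k=1: 0.100354.
k=2: B_{4}/(4)! × [f^{(3)}(30) − f^{(3)}(8)] = −1/720 × (-9.87654e-07 − (-0.000732422)) = -1.01588e-06.

S_2 ≈ 0.100353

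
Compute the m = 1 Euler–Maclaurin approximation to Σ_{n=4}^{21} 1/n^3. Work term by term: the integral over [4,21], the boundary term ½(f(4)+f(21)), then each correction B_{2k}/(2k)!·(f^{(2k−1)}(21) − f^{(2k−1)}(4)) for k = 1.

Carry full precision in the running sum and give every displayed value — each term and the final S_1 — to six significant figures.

S_1 ≈ 0.0389580

Integral: ∫_4^21 1/x^3 dx = 0.0301162.
Endpoint term: (f(4) + f(21))/2 = (0.0156250 + 0.000107980)/2 = 0.00786649.
Running total after boundary: 0.0379827.
Order-1 term: 1/12 · (-1.54257e-05 − (-0.0117188)) = 0.000975277.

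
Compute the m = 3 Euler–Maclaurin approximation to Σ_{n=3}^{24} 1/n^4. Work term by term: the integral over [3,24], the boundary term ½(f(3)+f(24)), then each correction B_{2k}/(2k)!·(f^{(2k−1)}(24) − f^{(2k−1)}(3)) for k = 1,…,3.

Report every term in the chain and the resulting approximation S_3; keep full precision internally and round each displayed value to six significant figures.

S_3 ≈ 0.0198027

∫_3^24 1/x^4 dx evaluates to 0.0123216.
Endpoint term: (f(3) + f(24))/2 = (0.0123457 + 3.01408e-06)/2 = 0.00617435.
Running total after boundary: 0.0184959.
Correction k=1: B_{2}/2! · (f^{(1)}(24) − f^{(1)}(3)) = 1/12 · (-5.02347e-07 − (-0.0164609)) = 0.00137170.
Partial sum through k=1: 0.0198676.
Correction k=2: B_{4}/4! · (f^{(3)}(24) − f^{(3)}(3)) = −1/720 · (-2.61639e-08 − (-0.0548697)) = -7.62079e-05.
Partial sum through k=2: 0.0197914.
Correction k=3: B_{6}/6! · (f^{(5)}(24) − f^{(5)}(3)) = 1/30240 · (-2.54371e-09 − (-0.341411)) = 1.12901e-05.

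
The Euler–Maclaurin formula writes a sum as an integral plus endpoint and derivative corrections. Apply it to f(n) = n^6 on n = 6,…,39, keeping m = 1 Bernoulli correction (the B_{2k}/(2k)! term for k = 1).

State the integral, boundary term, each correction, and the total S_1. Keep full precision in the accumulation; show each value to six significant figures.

The integral term ∫_6^39 x^6 dx = 1.96044e+10.
Boundary: ½(f(6) + f(39)) = ½(46656.0 + 3.51874e+09) = 1.75940e+09.
Integral + boundary = 2.13638e+10.
Correction k=1: B_{2}/2! · (f^{(1)}(39) − f^{(1)}(6)) = 1/12 · (5.41345e+08 − 46656.0) = 4.51082e+07.

S_1 ≈ 2.14089e+10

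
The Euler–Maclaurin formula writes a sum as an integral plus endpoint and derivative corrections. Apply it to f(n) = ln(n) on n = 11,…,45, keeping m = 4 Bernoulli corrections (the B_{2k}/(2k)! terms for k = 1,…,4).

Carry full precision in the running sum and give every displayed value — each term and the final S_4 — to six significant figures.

Integral: ∫_11^45 ln(x) dx = 110.923.
½[f(11) + f(45)] = ½[2.39790 + 3.80666] = 3.10228.
Running total after boundary: 114.025.
Order-1 term: 1/12 · (0.0222222 − 0.0909091) = -0.00572391.
Partial sum through k=1: 114.020.
Order-2 term: −1/720 · (2.19479e-05 − 0.00150263) = 2.05650e-06.
Partial sum through k=2: 114.020.
Order-3 term: 1/30240 · (1.30061e-07 − 0.000149021) = -4.92365e-09.
Partial sum through k=3: 114.020.
Order-4 term: −1/1209600 · (1.92684e-09 − 3.69474e-05) = 3.05435e-11.

S_4 ≈ 114.020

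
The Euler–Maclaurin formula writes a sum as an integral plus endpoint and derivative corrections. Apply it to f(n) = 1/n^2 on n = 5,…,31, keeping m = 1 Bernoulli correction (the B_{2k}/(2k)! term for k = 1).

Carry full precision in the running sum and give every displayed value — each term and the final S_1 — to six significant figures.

∫_5^31 1/x^2 dx evaluates to 0.167742.
Endpoint term: (f(5) + f(31))/2 = (0.0400000 + 0.00104058)/2 = 0.0205203.
Integral + boundary = 0.188262.
Correction k=1: B_{2}/2! · (f^{(1)}(31) − f^{(1)}(5)) = 1/12 · (-6.71344e-05 − (-0.0160000)) = 0.00132774.

S_1 ≈ 0.189590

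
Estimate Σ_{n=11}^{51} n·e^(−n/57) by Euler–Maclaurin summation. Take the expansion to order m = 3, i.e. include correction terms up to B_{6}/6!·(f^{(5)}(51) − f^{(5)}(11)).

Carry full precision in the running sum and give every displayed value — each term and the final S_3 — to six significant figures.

The integral term ∫_11^51 x·e^(−x/57) dx = 679.698.
½[f(11) + f(51)] = ½[9.06946 + 20.8445] = 14.9570.
Integral + boundary = 694.655.
k=1: B_{2}/(2)! × [f^{(1)}(51) − f^{(1)}(11)] = 1/12 × (0.0430226 − 0.665383) = -0.0518634.
Partial sum through k=1: 694.603.
k=2: B_{4}/(4)! × [f^{(3)}(51) − f^{(3)}(11)] = −1/720 × (0.000264836 − 0.000712335) = 6.21526e-07.
Partial sum through k=2: 694.603.
k=3: B_{6}/(6)! × [f^{(5)}(51) − f^{(5)}(11)] = 1/30240 × (1.58951e-07 − 3.75461e-07) = -7.15974e-12.

S_3 ≈ 694.603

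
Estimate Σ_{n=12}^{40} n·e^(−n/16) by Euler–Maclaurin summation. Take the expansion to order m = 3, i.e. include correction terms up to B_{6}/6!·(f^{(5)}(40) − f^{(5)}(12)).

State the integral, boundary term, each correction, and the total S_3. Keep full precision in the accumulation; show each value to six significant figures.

Integral: ∫_12^40 x·e^(−x/16) dx = 138.072.
Boundary: ½(f(12) + f(40)) = ½(5.66840 + 3.28340) = 4.47590.
So far: 142.548.
Correction k=1: B_{2}/2! · (f^{(1)}(40) − f^{(1)}(12)) = 1/12 · (-0.123127 − 0.118092) = -0.0201016.
Running total after k=1: 142.528.
Correction k=2: B_{4}/4! · (f^{(3)}(40) − f^{(3)}(12)) = −1/720 · (0.000160322 − 0.00415166) = 5.54352e-06.
Running total after k=2: 142.528.
Correction k=3: B_{6}/6! · (f^{(5)}(40) − f^{(5)}(12)) = 1/30240 · (3.13129e-06 − 3.06329e-05) = -9.09445e-10.

S_3 ≈ 142.528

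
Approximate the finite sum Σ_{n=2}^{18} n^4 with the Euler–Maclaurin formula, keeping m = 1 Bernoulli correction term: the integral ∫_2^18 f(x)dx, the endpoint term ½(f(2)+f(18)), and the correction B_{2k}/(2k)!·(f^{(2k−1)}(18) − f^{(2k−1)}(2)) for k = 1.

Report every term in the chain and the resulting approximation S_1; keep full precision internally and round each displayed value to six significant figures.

S_1 ≈ 432345

Integral: ∫_2^18 x^4 dx = 377907.
Endpoint term: (f(2) + f(18))/2 = (16.0000 + 104976)/2 = 52496.0.
So far: 430403.
k=1: B_{2}/(2)! × [f^{(1)}(18) − f^{(1)}(2)] = 1/12 × (23328.0 − 32.0000) = 1941.33.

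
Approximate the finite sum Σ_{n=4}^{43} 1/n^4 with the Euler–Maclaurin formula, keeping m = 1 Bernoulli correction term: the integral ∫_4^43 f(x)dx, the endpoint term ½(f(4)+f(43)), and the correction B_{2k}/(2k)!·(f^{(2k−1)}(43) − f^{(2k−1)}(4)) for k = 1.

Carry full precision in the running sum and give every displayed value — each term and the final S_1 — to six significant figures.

Integral: ∫_4^43 1/x^4 dx = 0.00520414.
Endpoint term: (f(4) + f(43))/2 = (0.00390625 + 2.92500e-07)/2 = 0.00195327.
So far: 0.00715741.
Correction k=1: B_{2}/2! · (f^{(1)}(43) − f^{(1)}(4)) = 1/12 · (-2.72093e-08 − (-0.00390625)) = 0.000325519.

S_1 ≈ 0.00748293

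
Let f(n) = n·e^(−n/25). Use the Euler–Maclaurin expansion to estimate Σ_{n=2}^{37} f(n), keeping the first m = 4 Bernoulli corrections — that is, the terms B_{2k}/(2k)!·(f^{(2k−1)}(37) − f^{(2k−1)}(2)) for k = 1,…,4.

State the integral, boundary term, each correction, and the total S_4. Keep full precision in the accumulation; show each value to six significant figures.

S_4 ≈ 275.320

∫_2^37 x·e^(−x/25) dx evaluates to 270.265.
Boundary: ½(f(2) + f(37)) = ½(1.84623 + 8.42259) = 5.13441.
Running total after boundary: 275.400.
Correction k=1: B_{2}/2! · (f^{(1)}(37) − f^{(1)}(2)) = 1/12 · (-0.109266 − 0.849267) = -0.0798778.
Running total after k=1: 275.320.
Correction k=2: B_{4}/4! · (f^{(3)}(37) − f^{(3)}(2)) = −1/720 · (0.000553615 − 0.00431280) = 5.22109e-06.
Running total after k=2: 275.320.
Correction k=3: B_{6}/6! · (f^{(5)}(37) − f^{(5)}(2)) = 1/30240 · (2.05129e-06 − 1.16268e-05) = -3.16652e-10.
Running total after k=3: 275.320.
Correction k=4: B_{8}/8! · (f^{(7)}(37) − f^{(7)}(2)) = −1/1209600 · (5.14687e-09 − 2.61651e-08) = 1.73762e-14.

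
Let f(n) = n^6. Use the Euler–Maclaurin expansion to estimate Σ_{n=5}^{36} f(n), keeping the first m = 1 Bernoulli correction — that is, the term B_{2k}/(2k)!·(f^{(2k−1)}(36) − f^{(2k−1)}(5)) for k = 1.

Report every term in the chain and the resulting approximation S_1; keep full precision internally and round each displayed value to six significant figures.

The integral term ∫_5^36 x^6 dx = 1.11949e+10.
½[f(5) + f(36)] = ½[15625.0 + 2.17678e+09] = 1.08840e+09.
Integral + boundary = 1.22833e+10.
k=1: B_{2}/(2)! × [f^{(1)}(36) − f^{(1)}(5)] = 1/12 × (3.62797e+08 − 18750.0) = 3.02315e+07.

S_1 ≈ 1.23135e+10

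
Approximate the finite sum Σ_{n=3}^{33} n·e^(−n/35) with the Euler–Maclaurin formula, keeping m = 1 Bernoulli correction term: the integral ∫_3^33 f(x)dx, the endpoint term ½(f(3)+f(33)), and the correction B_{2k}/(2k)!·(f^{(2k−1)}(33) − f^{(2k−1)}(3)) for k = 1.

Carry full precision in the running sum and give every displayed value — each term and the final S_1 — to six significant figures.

Integral: ∫_3^33 x·e^(−x/35) dx = 293.707.
Boundary: ½(f(3) + f(33)) = ½(2.75357 + 12.8539) = 7.80375.
So far: 301.511.
Correction k=1: B_{2}/2! · (f^{(1)}(33) − f^{(1)}(3)) = 1/12 · (0.0222579 − 0.839183) = -0.0680771.

S_1 ≈ 301.443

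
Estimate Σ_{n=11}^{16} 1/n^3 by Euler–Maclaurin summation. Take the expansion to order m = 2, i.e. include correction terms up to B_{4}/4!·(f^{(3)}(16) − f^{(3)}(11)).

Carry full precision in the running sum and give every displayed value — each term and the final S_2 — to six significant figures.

S_2 ≈ 0.00269005

The integral term ∫_11^16 1/x^3 dx = 0.00217911.
½[f(11) + f(16)] = ½[0.000751315 + 0.000244141] = 0.000497728.
Integral + boundary = 0.00267683.
Order-1 term: 1/12 · (-4.57764e-05 − (-0.000204904)) = 1.32606e-05.
Running total after k=1: 0.00269009.
Order-2 term: −1/720 · (-3.57628e-06 − (-3.38684e-05)) = -4.20724e-08.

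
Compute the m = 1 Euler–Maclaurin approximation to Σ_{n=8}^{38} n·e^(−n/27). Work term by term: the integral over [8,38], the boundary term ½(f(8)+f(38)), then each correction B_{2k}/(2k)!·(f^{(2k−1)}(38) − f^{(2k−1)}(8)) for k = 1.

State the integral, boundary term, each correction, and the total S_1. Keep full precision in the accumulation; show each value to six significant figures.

S_1 ≈ 280.660

The integral term ∫_8^38 x·e^(−x/27) dx = 273.087.
½[f(8) + f(38)] = ½[5.94854 + 9.30153] = 7.62503.
Integral + boundary = 280.712.
Correction k=1: B_{2}/2! · (f^{(1)}(38) − f^{(1)}(8)) = 1/12 · (-0.0997240 − 0.523251) = -0.0519146.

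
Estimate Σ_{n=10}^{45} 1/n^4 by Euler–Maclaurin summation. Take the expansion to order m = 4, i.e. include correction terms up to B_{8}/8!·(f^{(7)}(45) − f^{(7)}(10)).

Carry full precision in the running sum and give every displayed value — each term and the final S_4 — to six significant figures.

The integral term ∫_10^45 1/x^4 dx = 0.000329675.
½[f(10) + f(45)] = ½[0.000100000 + 2.43865e-07] = 5.01219e-05.
So far: 0.000379797.
k=1: B_{2}/(2)! × [f^{(1)}(45) − f^{(1)}(10)] = 1/12 × (-2.16769e-08 − (-4.00000e-05)) = 3.33153e-06.
Partial sum through k=1: 0.000383129.
k=2: B_{4}/(4)! × [f^{(3)}(45) − f^{(3)}(10)] = −1/720 × (-3.21139e-10 − (-1.20000e-05)) = -1.66662e-08.
Partial sum through k=2: 0.000383112.
k=3: B_{6}/(6)! × [f^{(5)}(45) − f^{(5)}(10)] = 1/30240 × (-8.88089e-12 − (-6.72000e-06)) = 2.22222e-10.
Partial sum through k=3: 0.000383112.
k=4: B_{8}/(8)! × [f^{(7)}(45) − f^{(7)}(10)] = −1/1209600 × (-3.94706e-13 − (-6.04800e-06)) = -5.00000e-12.

S_4 ≈ 0.000383112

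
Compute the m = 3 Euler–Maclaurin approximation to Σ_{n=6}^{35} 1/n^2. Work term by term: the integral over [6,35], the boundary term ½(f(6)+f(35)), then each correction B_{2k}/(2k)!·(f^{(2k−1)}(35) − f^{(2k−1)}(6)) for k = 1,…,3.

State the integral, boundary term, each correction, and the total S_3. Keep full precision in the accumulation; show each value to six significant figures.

∫_6^35 1/x^2 dx evaluates to 0.138095.
Endpoint term: (f(6) + f(35))/2 = (0.0277778 + 0.000816327)/2 = 0.0142971.
Integral + boundary = 0.152392.
Correction k=1: B_{2}/2! · (f^{(1)}(35) − f^{(1)}(6)) = 1/12 · (-4.66472e-05 − (-0.00925926)) = 0.000767718.
Partial sum through k=1: 0.153160.
Correction k=2: B_{4}/4! · (f^{(3)}(35) − f^{(3)}(6)) = −1/720 · (-4.56952e-07 − (-0.00308642)) = -4.28606e-06.
Partial sum through k=2: 0.153156.
Correction k=3: B_{6}/6! · (f^{(5)}(35) − f^{(5)}(6)) = 1/30240 · (-1.11907e-08 − (-0.00257202)) = 8.50531e-08.

S_3 ≈ 0.153156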